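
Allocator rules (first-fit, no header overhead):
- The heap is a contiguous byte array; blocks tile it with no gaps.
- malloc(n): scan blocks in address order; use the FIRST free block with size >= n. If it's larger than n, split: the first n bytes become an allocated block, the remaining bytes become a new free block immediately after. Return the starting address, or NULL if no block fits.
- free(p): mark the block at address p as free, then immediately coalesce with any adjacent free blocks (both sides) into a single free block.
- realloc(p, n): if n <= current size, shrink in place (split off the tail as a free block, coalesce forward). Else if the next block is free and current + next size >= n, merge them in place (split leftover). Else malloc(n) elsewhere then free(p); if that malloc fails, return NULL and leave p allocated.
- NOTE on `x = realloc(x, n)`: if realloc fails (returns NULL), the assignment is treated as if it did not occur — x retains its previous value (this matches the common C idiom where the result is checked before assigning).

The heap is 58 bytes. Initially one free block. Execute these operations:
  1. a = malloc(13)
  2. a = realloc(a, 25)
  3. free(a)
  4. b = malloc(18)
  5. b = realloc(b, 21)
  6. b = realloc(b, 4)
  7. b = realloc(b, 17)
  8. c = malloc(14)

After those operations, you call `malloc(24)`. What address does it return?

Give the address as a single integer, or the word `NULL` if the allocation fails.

Op 1: a = malloc(13) -> a = 0; heap: [0-12 ALLOC][13-57 FREE]
Op 2: a = realloc(a, 25) -> a = 0; heap: [0-24 ALLOC][25-57 FREE]
Op 3: free(a) -> (freed a); heap: [0-57 FREE]
Op 4: b = malloc(18) -> b = 0; heap: [0-17 ALLOC][18-57 FREE]
Op 5: b = realloc(b, 21) -> b = 0; heap: [0-20 ALLOC][21-57 FREE]
Op 6: b = realloc(b, 4) -> b = 0; heap: [0-3 ALLOC][4-57 FREE]
Op 7: b = realloc(b, 17) -> b = 0; heap: [0-16 ALLOC][17-57 FREE]
Op 8: c = malloc(14) -> c = 17; heap: [0-16 ALLOC][17-30 ALLOC][31-57 FREE]
malloc(24): first-fit scan over [0-16 ALLOC][17-30 ALLOC][31-57 FREE] -> 31

Answer: 31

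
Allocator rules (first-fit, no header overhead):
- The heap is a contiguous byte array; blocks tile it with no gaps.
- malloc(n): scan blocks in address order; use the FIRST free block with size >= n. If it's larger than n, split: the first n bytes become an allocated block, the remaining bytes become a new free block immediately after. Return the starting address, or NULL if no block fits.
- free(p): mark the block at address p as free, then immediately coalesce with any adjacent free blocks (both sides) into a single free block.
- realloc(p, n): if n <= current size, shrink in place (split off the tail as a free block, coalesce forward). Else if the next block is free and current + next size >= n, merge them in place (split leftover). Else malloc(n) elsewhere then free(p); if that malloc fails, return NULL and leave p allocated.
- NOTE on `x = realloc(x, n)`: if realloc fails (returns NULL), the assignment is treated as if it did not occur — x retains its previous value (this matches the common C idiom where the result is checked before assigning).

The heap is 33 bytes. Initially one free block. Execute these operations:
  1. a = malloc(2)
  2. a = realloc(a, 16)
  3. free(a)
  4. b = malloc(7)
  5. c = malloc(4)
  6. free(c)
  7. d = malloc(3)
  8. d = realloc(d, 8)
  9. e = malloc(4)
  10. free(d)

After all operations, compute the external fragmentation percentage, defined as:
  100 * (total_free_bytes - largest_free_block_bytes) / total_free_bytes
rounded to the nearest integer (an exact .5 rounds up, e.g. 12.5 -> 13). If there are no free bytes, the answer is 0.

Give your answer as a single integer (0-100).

Op 1: a = malloc(2) -> a = 0; heap: [0-1 ALLOC][2-32 FREE]
Op 2: a = realloc(a, 16) -> a = 0; heap: [0-15 ALLOC][16-32 FREE]
Op 3: free(a) -> (freed a); heap: [0-32 FREE]
Op 4: b = malloc(7) -> b = 0; heap: [0-6 ALLOC][7-32 FREE]
Op 5: c = malloc(4) -> c = 7; heap: [0-6 ALLOC][7-10 ALLOC][11-32 FREE]
Op 6: free(c) -> (freed c); heap: [0-6 ALLOC][7-32 FREE]
Op 7: d = malloc(3) -> d = 7; heap: [0-6 ALLOC][7-9 ALLOC][10-32 FREE]
Op 8: d = realloc(d, 8) -> d = 7; heap: [0-6 ALLOC][7-14 ALLOC][15-32 FREE]
Op 9: e = malloc(4) -> e = 15; heap: [0-6 ALLOC][7-14 ALLOC][15-18 ALLOC][19-32 FREE]
Op 10: free(d) -> (freed d); heap: [0-6 ALLOC][7-14 FREE][15-18 ALLOC][19-32 FREE]
Free blocks: [8 14] total_free=22 largest=14 -> 100*(22-14)/22 = 800/22 ≈ 36.364 -> rounds to 36

Answer: 36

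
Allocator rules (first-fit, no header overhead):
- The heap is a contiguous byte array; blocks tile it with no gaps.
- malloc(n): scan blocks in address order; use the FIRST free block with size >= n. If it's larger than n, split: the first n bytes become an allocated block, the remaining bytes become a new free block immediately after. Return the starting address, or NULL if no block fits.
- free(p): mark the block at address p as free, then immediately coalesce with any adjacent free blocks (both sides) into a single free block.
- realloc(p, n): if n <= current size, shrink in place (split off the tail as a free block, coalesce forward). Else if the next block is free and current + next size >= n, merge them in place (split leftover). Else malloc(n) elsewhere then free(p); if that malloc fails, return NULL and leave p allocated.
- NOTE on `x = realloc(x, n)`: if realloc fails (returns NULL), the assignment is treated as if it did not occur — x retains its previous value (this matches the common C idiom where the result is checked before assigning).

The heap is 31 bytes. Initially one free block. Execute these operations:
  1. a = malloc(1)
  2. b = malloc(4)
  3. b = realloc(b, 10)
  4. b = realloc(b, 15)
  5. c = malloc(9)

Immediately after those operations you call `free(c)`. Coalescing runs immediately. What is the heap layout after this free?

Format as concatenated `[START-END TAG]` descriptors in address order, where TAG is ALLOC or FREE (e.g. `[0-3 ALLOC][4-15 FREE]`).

Op 1: a = malloc(1) -> a = 0; heap: [0-0 ALLOC][1-30 FREE]
Op 2: b = malloc(4) -> b = 1; heap: [0-0 ALLOC][1-4 ALLOC][5-30 FREE]
Op 3: b = realloc(b, 10) -> b = 1; heap: [0-0 ALLOC][1-10 ALLOC][11-30 FREE]
Op 4: b = realloc(b, 15) -> b = 1; heap: [0-0 ALLOC][1-15 ALLOC][16-30 FREE]
Op 5: c = malloc(9) -> c = 16; heap: [0-0 ALLOC][1-15 ALLOC][16-24 ALLOC][25-30 FREE]
free(c): c = 16 -> block [16-24 ALLOC]; mark free, coalesce with adjacent free neighbors -> [0-0 ALLOC][1-15 ALLOC][16-30 FREE]

Answer: [0-0 ALLOC][1-15 ALLOC][16-30 FREE]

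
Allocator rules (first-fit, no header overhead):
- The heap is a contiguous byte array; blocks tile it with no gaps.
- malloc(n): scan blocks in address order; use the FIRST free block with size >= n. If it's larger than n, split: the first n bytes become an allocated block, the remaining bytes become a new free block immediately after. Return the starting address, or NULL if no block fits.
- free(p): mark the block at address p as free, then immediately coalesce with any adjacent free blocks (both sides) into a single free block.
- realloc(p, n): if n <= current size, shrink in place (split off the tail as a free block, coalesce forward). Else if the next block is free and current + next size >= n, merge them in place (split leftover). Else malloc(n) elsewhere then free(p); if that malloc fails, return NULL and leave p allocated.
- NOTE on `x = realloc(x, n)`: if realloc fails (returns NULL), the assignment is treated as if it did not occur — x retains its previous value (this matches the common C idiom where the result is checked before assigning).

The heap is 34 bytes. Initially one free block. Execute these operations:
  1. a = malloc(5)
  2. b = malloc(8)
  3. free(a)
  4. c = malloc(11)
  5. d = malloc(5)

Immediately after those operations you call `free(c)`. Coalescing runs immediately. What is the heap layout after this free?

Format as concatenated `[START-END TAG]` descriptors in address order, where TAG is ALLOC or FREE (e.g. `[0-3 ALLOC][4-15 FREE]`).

Op 1: a = malloc(5) -> a = 0; heap: [0-4 ALLOC][5-33 FREE]
Op 2: b = malloc(8) -> b = 5; heap: [0-4 ALLOC][5-12 ALLOC][13-33 FREE]
Op 3: free(a) -> (freed a); heap: [0-4 FREE][5-12 ALLOC][13-33 FREE]
Op 4: c = malloc(11) -> c = 13; heap: [0-4 FREE][5-12 ALLOC][13-23 ALLOC][24-33 FREE]
Op 5: d = malloc(5) -> d = 0; heap: [0-4 ALLOC][5-12 ALLOC][13-23 ALLOC][24-33 FREE]
free(c): c = 13 -> block [13-23 ALLOC]; mark free, coalesce with adjacent free neighbors -> [0-4 ALLOC][5-12 ALLOC][13-33 FREE]

Answer: [0-4 ALLOC][5-12 ALLOC][13-33 FREE]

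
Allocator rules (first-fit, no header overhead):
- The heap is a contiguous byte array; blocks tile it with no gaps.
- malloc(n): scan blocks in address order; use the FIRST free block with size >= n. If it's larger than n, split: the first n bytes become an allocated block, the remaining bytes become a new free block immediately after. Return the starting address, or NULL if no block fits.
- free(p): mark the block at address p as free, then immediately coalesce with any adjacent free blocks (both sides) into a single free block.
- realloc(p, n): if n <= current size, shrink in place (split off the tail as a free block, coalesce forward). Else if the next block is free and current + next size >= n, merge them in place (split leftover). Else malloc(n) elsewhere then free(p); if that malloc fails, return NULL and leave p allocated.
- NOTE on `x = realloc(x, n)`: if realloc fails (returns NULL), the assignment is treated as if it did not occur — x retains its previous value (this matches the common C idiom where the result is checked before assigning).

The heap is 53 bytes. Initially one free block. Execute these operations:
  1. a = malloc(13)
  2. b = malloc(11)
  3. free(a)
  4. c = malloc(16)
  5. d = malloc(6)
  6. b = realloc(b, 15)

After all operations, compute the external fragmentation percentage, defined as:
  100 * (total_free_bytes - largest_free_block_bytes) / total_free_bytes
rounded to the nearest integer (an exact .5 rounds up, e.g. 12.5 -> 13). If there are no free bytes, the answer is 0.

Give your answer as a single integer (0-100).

Op 1: a = malloc(13) -> a = 0; heap: [0-12 ALLOC][13-52 FREE]
Op 2: b = malloc(11) -> b = 13; heap: [0-12 ALLOC][13-23 ALLOC][24-52 FREE]
Op 3: free(a) -> (freed a); heap: [0-12 FREE][13-23 ALLOC][24-52 FREE]
Op 4: c = malloc(16) -> c = 24; heap: [0-12 FREE][13-23 ALLOC][24-39 ALLOC][40-52 FREE]
Op 5: d = malloc(6) -> d = 0; heap: [0-5 ALLOC][6-12 FREE][13-23 ALLOC][24-39 ALLOC][40-52 FREE]
Op 6: b = realloc(b, 15) -> NULL (b unchanged); heap: [0-5 ALLOC][6-12 FREE][13-23 ALLOC][24-39 ALLOC][40-52 FREE]
Free blocks: [7 13] total_free=20 largest=13 -> 100*(20-13)/20 = 700/20 = 35

Answer: 35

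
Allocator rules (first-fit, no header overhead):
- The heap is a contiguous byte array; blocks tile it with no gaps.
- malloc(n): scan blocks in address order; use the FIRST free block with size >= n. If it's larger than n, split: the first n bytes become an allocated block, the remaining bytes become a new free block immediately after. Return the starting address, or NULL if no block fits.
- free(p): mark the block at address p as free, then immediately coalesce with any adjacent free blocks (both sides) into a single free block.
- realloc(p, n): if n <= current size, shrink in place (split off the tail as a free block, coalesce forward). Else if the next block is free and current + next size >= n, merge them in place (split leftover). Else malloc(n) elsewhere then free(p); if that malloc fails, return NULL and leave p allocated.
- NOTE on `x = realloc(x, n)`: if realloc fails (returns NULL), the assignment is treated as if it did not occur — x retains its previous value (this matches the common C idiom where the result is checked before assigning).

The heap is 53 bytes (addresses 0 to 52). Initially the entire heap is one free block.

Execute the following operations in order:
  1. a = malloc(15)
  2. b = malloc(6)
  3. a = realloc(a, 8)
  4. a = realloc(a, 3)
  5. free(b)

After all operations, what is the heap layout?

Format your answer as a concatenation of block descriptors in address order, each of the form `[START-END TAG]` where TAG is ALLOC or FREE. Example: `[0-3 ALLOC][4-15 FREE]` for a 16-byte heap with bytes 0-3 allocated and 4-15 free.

Op 1: a = malloc(15) -> a = 0; heap: [0-14 ALLOC][15-52 FREE]
Op 2: b = malloc(6) -> b = 15; heap: [0-14 ALLOC][15-20 ALLOC][21-52 FREE]
Op 3: a = realloc(a, 8) -> a = 0; heap: [0-7 ALLOC][8-14 FREE][15-20 ALLOC][21-52 FREE]
Op 4: a = realloc(a, 3) -> a = 0; heap: [0-2 ALLOC][3-14 FREE][15-20 ALLOC][21-52 FREE]
Op 5: free(b) -> (freed b); heap: [0-2 ALLOC][3-52 FREE]

Answer: [0-2 ALLOC][3-52 FREE]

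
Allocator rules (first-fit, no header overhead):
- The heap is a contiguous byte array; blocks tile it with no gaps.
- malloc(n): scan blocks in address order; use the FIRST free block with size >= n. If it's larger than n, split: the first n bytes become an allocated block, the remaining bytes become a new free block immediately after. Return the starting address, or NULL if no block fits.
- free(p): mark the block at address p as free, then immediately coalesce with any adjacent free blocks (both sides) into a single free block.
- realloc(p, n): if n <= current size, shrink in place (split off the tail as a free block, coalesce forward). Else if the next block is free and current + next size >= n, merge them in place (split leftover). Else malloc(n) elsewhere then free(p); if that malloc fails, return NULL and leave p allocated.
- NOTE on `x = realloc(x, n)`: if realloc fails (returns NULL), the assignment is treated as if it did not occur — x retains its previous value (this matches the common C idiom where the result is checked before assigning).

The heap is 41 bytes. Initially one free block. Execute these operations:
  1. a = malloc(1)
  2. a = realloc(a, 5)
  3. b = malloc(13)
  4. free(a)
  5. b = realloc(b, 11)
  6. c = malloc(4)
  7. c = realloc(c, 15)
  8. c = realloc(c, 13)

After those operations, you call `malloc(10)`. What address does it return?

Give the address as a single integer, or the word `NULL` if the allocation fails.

Op 1: a = malloc(1) -> a = 0; heap: [0-0 ALLOC][1-40 FREE]
Op 2: a = realloc(a, 5) -> a = 0; heap: [0-4 ALLOC][5-40 FREE]
Op 3: b = malloc(13) -> b = 5; heap: [0-4 ALLOC][5-17 ALLOC][18-40 FREE]
Op 4: free(a) -> (freed a); heap: [0-4 FREE][5-17 ALLOC][18-40 FREE]
Op 5: b = realloc(b, 11) -> b = 5; heap: [0-4 FREE][5-15 ALLOC][16-40 FREE]
Op 6: c = malloc(4) -> c = 0; heap: [0-3 ALLOC][4-4 FREE][5-15 ALLOC][16-40 FREE]
Op 7: c = realloc(c, 15) -> c = 16; heap: [0-4 FREE][5-15 ALLOC][16-30 ALLOC][31-40 FREE]
Op 8: c = realloc(c, 13) -> c = 16; heap: [0-4 FREE][5-15 ALLOC][16-28 ALLOC][29-40 FREE]
malloc(10): first-fit scan over [0-4 FREE][5-15 ALLOC][16-28 ALLOC][29-40 FREE] -> 29

Answer: 29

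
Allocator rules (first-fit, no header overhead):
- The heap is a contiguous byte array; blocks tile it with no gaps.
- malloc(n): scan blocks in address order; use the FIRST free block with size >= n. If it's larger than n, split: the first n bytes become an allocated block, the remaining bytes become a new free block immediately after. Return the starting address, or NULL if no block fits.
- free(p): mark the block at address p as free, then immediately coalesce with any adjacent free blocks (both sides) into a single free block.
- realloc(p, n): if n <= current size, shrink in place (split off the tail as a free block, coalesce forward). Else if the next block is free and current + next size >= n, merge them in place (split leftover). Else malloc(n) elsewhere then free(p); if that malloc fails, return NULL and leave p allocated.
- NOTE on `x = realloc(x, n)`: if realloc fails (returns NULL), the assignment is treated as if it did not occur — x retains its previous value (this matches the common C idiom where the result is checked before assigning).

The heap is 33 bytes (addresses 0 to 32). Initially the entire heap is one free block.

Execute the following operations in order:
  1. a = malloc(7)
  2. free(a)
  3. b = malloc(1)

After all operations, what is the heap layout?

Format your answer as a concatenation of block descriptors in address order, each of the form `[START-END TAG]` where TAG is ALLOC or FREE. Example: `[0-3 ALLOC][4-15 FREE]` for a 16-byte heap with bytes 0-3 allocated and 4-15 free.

Op 1: a = malloc(7) -> a = 0; heap: [0-6 ALLOC][7-32 FREE]
Op 2: free(a) -> (freed a); heap: [0-32 FREE]
Op 3: b = malloc(1) -> b = 0; heap: [0-0 ALLOC][1-32 FREE]

Answer: [0-0 ALLOC][1-32 FREE]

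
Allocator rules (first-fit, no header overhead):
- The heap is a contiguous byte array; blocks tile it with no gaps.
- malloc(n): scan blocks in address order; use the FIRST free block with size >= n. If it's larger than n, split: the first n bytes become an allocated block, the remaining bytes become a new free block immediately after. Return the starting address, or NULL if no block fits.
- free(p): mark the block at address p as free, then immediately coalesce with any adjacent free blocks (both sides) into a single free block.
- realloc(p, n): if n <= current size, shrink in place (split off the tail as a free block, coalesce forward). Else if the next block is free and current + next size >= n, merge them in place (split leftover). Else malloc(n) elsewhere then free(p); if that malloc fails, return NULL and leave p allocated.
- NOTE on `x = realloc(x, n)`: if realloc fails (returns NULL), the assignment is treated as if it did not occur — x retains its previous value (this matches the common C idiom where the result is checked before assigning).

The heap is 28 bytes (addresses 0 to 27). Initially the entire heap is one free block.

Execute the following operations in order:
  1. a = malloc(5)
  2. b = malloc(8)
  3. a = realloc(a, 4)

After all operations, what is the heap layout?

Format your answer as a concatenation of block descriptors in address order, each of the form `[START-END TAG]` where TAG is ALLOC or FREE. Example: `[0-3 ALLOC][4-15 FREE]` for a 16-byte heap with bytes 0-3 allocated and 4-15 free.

Answer: [0-3 ALLOC][4-4 FREE][5-12 ALLOC][13-27 FREE]

Derivation:
Op 1: a = malloc(5) -> a = 0; heap: [0-4 ALLOC][5-27 FREE]
Op 2: b = malloc(8) -> b = 5; heap: [0-4 ALLOC][5-12 ALLOC][13-27 FREE]
Op 3: a = realloc(a, 4) -> a = 0; heap: [0-3 ALLOC][4-4 FREE][5-12 ALLOC][13-27 FREE]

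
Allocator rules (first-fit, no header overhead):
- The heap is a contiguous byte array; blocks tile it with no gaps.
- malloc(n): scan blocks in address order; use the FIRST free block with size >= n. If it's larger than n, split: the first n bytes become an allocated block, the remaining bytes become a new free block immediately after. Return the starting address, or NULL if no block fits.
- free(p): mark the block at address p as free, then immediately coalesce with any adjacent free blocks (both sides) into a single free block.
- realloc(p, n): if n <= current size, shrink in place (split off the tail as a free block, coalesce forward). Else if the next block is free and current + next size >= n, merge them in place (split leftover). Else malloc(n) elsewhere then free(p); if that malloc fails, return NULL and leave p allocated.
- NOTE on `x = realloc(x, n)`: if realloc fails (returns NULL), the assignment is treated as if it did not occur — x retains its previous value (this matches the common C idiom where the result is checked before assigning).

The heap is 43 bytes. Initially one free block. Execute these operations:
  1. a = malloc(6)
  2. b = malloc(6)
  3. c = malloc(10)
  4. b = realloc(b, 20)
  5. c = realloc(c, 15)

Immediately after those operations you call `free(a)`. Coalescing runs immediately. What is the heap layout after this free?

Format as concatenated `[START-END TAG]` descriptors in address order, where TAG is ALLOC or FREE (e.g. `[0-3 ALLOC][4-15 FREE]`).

Answer: [0-11 FREE][12-21 ALLOC][22-41 ALLOC][42-42 FREE]

Derivation:
Op 1: a = malloc(6) -> a = 0; heap: [0-5 ALLOC][6-42 FREE]
Op 2: b = malloc(6) -> b = 6; heap: [0-5 ALLOC][6-11 ALLOC][12-42 FREE]
Op 3: c = malloc(10) -> c = 12; heap: [0-5 ALLOC][6-11 ALLOC][12-21 ALLOC][22-42 FREE]
Op 4: b = realloc(b, 20) -> b = 22; heap: [0-5 ALLOC][6-11 FREE][12-21 ALLOC][22-41 ALLOC][42-42 FREE]
Op 5: c = realloc(c, 15) -> NULL (c unchanged); heap: [0-5 ALLOC][6-11 FREE][12-21 ALLOC][22-41 ALLOC][42-42 FREE]
free(a): a = 0 -> block [0-5 ALLOC]; mark free, coalesce with adjacent free neighbors -> [0-11 FREE][12-21 ALLOC][22-41 ALLOC][42-42 FREE]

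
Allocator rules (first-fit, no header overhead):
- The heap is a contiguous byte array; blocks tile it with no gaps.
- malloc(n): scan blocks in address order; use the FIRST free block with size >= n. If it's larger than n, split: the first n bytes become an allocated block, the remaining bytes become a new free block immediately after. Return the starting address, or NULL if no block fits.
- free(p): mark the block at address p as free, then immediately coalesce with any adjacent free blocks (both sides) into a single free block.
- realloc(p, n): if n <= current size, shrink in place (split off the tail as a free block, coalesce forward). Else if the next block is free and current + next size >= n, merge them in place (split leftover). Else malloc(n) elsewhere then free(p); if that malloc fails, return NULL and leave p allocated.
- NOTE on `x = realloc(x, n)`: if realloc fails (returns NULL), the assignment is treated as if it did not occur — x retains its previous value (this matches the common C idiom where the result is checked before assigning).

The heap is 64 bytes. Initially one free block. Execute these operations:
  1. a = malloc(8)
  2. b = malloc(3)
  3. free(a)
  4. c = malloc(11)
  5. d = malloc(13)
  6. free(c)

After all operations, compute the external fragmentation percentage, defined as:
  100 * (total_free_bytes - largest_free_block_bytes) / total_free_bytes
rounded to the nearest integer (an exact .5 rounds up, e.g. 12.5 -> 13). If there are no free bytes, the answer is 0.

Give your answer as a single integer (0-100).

Answer: 40

Derivation:
Op 1: a = malloc(8) -> a = 0; heap: [0-7 ALLOC][8-63 FREE]
Op 2: b = malloc(3) -> b = 8; heap: [0-7 ALLOC][8-10 ALLOC][11-63 FREE]
Op 3: free(a) -> (freed a); heap: [0-7 FREE][8-10 ALLOC][11-63 FREE]
Op 4: c = malloc(11) -> c = 11; heap: [0-7 FREE][8-10 ALLOC][11-21 ALLOC][22-63 FREE]
Op 5: d = malloc(13) -> d = 22; heap: [0-7 FREE][8-10 ALLOC][11-21 ALLOC][22-34 ALLOC][35-63 FREE]
Op 6: free(c) -> (freed c); heap: [0-7 FREE][8-10 ALLOC][11-21 FREE][22-34 ALLOC][35-63 FREE]
Free blocks: [8 11 29] total_free=48 largest=29 -> 100*(48-29)/48 = 1900/48 ≈ 39.583 -> rounds to 40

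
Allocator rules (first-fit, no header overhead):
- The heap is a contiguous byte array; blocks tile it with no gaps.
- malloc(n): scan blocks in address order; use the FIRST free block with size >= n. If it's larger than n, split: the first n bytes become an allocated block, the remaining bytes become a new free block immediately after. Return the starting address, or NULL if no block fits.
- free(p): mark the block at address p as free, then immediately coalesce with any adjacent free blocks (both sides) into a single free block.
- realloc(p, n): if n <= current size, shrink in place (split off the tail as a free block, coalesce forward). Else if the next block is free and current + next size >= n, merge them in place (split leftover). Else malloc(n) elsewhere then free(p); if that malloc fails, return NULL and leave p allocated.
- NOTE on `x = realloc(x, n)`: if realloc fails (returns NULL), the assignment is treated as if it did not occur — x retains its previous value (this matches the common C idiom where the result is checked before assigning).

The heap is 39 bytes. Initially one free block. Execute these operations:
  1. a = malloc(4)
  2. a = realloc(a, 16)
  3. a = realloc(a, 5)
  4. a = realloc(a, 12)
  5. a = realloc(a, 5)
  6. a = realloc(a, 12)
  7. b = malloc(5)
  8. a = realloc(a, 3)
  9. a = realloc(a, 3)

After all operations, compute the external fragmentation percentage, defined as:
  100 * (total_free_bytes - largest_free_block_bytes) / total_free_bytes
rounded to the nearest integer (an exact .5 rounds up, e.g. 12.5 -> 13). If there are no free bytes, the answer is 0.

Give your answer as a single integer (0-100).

Answer: 29

Derivation:
Op 1: a = malloc(4) -> a = 0; heap: [0-3 ALLOC][4-38 FREE]
Op 2: a = realloc(a, 16) -> a = 0; heap: [0-15 ALLOC][16-38 FREE]
Op 3: a = realloc(a, 5) -> a = 0; heap: [0-4 ALLOC][5-38 FREE]
Op 4: a = realloc(a, 12) -> a = 0; heap: [0-11 ALLOC][12-38 FREE]
Op 5: a = realloc(a, 5) -> a = 0; heap: [0-4 ALLOC][5-38 FREE]
Op 6: a = realloc(a, 12) -> a = 0; heap: [0-11 ALLOC][12-38 FREE]
Op 7: b = malloc(5) -> b = 12; heap: [0-11 ALLOC][12-16 ALLOC][17-38 FREE]
Op 8: a = realloc(a, 3) -> a = 0; heap: [0-2 ALLOC][3-11 FREE][12-16 ALLOC][17-38 FREE]
Op 9: a = realloc(a, 3) -> a = 0; heap: [0-2 ALLOC][3-11 FREE][12-16 ALLOC][17-38 FREE]
Free blocks: [9 22] total_free=31 largest=22 -> 100*(31-22)/31 = 900/31 ≈ 29.032 -> rounds to 29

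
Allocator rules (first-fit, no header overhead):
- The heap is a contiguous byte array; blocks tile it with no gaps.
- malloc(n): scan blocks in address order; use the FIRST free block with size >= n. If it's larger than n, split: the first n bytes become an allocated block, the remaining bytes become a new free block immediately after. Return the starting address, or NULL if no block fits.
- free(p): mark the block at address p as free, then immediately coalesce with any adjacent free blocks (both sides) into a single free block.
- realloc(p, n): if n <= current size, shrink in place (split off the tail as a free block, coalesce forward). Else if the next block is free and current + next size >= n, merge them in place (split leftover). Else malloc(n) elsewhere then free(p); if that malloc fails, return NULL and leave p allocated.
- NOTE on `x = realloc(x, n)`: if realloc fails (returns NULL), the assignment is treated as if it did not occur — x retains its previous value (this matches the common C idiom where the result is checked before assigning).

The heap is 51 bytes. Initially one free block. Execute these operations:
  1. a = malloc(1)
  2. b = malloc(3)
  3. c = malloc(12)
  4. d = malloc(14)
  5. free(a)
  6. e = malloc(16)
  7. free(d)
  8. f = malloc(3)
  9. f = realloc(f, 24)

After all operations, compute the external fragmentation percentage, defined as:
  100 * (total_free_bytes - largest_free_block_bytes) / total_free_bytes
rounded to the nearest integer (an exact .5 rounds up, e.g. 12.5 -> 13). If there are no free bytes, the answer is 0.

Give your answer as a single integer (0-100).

Answer: 35

Derivation:
Op 1: a = malloc(1) -> a = 0; heap: [0-0 ALLOC][1-50 FREE]
Op 2: b = malloc(3) -> b = 1; heap: [0-0 ALLOC][1-3 ALLOC][4-50 FREE]
Op 3: c = malloc(12) -> c = 4; heap: [0-0 ALLOC][1-3 ALLOC][4-15 ALLOC][16-50 FREE]
Op 4: d = malloc(14) -> d = 16; heap: [0-0 ALLOC][1-3 ALLOC][4-15 ALLOC][16-29 ALLOC][30-50 FREE]
Op 5: free(a) -> (freed a); heap: [0-0 FREE][1-3 ALLOC][4-15 ALLOC][16-29 ALLOC][30-50 FREE]
Op 6: e = malloc(16) -> e = 30; heap: [0-0 FREE][1-3 ALLOC][4-15 ALLOC][16-29 ALLOC][30-45 ALLOC][46-50 FREE]
Op 7: free(d) -> (freed d); heap: [0-0 FREE][1-3 ALLOC][4-15 ALLOC][16-29 FREE][30-45 ALLOC][46-50 FREE]
Op 8: f = malloc(3) -> f = 16; heap: [0-0 FREE][1-3 ALLOC][4-15 ALLOC][16-18 ALLOC][19-29 FREE][30-45 ALLOC][46-50 FREE]
Op 9: f = realloc(f, 24) -> NULL (f unchanged); heap: [0-0 FREE][1-3 ALLOC][4-15 ALLOC][16-18 ALLOC][19-29 FREE][30-45 ALLOC][46-50 FREE]
Free blocks: [1 11 5] total_free=17 largest=11 -> 100*(17-11)/17 = 600/17 ≈ 35.294 -> rounds to 35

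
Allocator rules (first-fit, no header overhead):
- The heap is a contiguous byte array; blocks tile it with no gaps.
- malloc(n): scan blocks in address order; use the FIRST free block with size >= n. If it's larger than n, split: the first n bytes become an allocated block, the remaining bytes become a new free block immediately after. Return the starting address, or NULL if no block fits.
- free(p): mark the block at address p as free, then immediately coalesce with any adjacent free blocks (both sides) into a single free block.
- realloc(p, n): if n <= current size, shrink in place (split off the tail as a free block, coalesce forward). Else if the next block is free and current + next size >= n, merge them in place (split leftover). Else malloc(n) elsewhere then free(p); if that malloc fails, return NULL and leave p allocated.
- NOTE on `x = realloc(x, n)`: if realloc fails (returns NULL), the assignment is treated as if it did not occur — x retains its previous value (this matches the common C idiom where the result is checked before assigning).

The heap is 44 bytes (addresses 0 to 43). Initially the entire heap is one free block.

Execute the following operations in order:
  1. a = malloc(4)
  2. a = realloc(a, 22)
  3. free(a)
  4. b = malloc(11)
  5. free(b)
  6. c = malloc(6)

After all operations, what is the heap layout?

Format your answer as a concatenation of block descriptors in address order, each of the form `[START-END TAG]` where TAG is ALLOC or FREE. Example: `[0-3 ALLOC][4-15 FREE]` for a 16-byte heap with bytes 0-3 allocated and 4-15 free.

Answer: [0-5 ALLOC][6-43 FREE]

Derivation:
Op 1: a = malloc(4) -> a = 0; heap: [0-3 ALLOC][4-43 FREE]
Op 2: a = realloc(a, 22) -> a = 0; heap: [0-21 ALLOC][22-43 FREE]
Op 3: free(a) -> (freed a); heap: [0-43 FREE]
Op 4: b = malloc(11) -> b = 0; heap: [0-10 ALLOC][11-43 FREE]
Op 5: free(b) -> (freed b); heap: [0-43 FREE]
Op 6: c = malloc(6) -> c = 0; heap: [0-5 ALLOC][6-43 FREE]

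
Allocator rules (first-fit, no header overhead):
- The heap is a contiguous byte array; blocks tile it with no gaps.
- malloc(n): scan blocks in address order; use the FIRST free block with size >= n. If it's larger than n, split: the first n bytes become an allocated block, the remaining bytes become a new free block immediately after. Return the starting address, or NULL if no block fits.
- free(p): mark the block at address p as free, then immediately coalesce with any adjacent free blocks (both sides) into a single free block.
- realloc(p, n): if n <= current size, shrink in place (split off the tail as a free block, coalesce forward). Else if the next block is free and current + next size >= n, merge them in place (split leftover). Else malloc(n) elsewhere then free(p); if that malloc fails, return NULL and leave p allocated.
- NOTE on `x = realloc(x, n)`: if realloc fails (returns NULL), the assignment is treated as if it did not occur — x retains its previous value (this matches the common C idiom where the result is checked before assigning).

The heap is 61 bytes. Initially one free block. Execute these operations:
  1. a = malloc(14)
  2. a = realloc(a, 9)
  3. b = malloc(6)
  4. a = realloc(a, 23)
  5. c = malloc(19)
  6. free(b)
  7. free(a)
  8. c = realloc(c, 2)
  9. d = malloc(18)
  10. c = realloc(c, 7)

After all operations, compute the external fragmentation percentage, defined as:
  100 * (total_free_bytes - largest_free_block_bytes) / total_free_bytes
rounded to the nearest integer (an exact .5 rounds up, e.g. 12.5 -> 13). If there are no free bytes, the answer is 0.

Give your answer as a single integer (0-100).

Answer: 44

Derivation:
Op 1: a = malloc(14) -> a = 0; heap: [0-13 ALLOC][14-60 FREE]
Op 2: a = realloc(a, 9) -> a = 0; heap: [0-8 ALLOC][9-60 FREE]
Op 3: b = malloc(6) -> b = 9; heap: [0-8 ALLOC][9-14 ALLOC][15-60 FREE]
Op 4: a = realloc(a, 23) -> a = 15; heap: [0-8 FREE][9-14 ALLOC][15-37 ALLOC][38-60 FREE]
Op 5: c = malloc(19) -> c = 38; heap: [0-8 FREE][9-14 ALLOC][15-37 ALLOC][38-56 ALLOC][57-60 FREE]
Op 6: free(b) -> (freed b); heap: [0-14 FREE][15-37 ALLOC][38-56 ALLOC][57-60 FREE]
Op 7: free(a) -> (freed a); heap: [0-37 FREE][38-56 ALLOC][57-60 FREE]
Op 8: c = realloc(c, 2) -> c = 38; heap: [0-37 FREE][38-39 ALLOC][40-60 FREE]
Op 9: d = malloc(18) -> d = 0; heap: [0-17 ALLOC][18-37 FREE][38-39 ALLOC][40-60 FREE]
Op 10: c = realloc(c, 7) -> c = 38; heap: [0-17 ALLOC][18-37 FREE][38-44 ALLOC][45-60 FREE]
Free blocks: [20 16] total_free=36 largest=20 -> 100*(36-20)/36 = 1600/36 ≈ 44.444 -> rounds to 44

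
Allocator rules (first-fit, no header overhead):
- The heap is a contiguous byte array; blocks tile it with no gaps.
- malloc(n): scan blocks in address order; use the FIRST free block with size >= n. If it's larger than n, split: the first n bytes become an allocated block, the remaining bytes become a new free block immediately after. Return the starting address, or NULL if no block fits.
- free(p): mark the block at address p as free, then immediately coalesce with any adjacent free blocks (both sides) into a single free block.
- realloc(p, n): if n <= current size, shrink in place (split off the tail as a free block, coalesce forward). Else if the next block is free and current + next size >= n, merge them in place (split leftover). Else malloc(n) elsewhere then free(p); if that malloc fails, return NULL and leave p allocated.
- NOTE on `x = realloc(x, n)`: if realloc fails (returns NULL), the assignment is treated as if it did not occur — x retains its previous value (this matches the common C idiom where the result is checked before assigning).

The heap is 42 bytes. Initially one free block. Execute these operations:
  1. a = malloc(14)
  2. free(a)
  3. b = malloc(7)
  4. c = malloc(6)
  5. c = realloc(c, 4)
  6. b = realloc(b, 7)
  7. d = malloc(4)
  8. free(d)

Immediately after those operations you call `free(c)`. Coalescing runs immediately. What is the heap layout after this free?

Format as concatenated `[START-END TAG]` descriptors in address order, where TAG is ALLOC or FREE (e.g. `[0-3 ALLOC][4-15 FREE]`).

Answer: [0-6 ALLOC][7-41 FREE]

Derivation:
Op 1: a = malloc(14) -> a = 0; heap: [0-13 ALLOC][14-41 FREE]
Op 2: free(a) -> (freed a); heap: [0-41 FREE]
Op 3: b = malloc(7) -> b = 0; heap: [0-6 ALLOC][7-41 FREE]
Op 4: c = malloc(6) -> c = 7; heap: [0-6 ALLOC][7-12 ALLOC][13-41 FREE]
Op 5: c = realloc(c, 4) -> c = 7; heap: [0-6 ALLOC][7-10 ALLOC][11-41 FREE]
Op 6: b = realloc(b, 7) -> b = 0; heap: [0-6 ALLOC][7-10 ALLOC][11-41 FREE]
Op 7: d = malloc(4) -> d = 11; heap: [0-6 ALLOC][7-10 ALLOC][11-14 ALLOC][15-41 FREE]
Op 8: free(d) -> (freed d); heap: [0-6 ALLOC][7-10 ALLOC][11-41 FREE]
free(c): c = 7 -> block [7-10 ALLOC]; mark free, coalesce with adjacent free neighbors -> [0-6 ALLOC][7-41 FREE]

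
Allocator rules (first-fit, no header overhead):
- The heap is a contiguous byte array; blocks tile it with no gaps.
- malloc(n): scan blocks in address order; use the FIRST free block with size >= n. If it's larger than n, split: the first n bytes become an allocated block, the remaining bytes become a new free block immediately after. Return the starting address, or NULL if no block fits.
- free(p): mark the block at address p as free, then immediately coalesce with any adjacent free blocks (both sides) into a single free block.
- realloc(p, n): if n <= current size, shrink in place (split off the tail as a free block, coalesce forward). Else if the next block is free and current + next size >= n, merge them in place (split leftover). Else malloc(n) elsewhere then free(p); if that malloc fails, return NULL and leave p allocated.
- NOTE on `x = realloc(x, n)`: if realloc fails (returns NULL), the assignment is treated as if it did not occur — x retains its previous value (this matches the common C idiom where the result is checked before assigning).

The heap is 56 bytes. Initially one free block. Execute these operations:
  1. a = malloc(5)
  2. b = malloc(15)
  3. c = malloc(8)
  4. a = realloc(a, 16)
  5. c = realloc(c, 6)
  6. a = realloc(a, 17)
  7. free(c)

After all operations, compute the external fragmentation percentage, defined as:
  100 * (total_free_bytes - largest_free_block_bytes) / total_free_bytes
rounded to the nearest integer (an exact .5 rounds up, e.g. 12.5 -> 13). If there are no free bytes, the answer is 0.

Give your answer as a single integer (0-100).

Answer: 54

Derivation:
Op 1: a = malloc(5) -> a = 0; heap: [0-4 ALLOC][5-55 FREE]
Op 2: b = malloc(15) -> b = 5; heap: [0-4 ALLOC][5-19 ALLOC][20-55 FREE]
Op 3: c = malloc(8) -> c = 20; heap: [0-4 ALLOC][5-19 ALLOC][20-27 ALLOC][28-55 FREE]
Op 4: a = realloc(a, 16) -> a = 28; heap: [0-4 FREE][5-19 ALLOC][20-27 ALLOC][28-43 ALLOC][44-55 FREE]
Op 5: c = realloc(c, 6) -> c = 20; heap: [0-4 FREE][5-19 ALLOC][20-25 ALLOC][26-27 FREE][28-43 ALLOC][44-55 FREE]
Op 6: a = realloc(a, 17) -> a = 28; heap: [0-4 FREE][5-19 ALLOC][20-25 ALLOC][26-27 FREE][28-44 ALLOC][45-55 FREE]
Op 7: free(c) -> (freed c); heap: [0-4 FREE][5-19 ALLOC][20-27 FREE][28-44 ALLOC][45-55 FREE]
Free blocks: [5 8 11] total_free=24 largest=11 -> 100*(24-11)/24 = 1300/24 ≈ 54.167 -> rounds to 54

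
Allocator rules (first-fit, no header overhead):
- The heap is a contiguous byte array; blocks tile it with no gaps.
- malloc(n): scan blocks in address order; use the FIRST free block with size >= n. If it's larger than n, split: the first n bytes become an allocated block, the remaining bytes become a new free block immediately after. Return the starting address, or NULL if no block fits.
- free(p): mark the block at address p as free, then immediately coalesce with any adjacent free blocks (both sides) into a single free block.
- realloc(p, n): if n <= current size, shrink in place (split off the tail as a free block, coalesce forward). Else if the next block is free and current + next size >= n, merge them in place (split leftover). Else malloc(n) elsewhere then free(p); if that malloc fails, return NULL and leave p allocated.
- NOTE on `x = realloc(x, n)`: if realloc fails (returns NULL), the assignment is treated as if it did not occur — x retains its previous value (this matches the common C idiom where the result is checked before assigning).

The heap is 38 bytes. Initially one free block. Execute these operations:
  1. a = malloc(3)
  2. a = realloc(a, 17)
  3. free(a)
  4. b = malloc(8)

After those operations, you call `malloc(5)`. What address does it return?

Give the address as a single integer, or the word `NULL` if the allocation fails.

Answer: 8

Derivation:
Op 1: a = malloc(3) -> a = 0; heap: [0-2 ALLOC][3-37 FREE]
Op 2: a = realloc(a, 17) -> a = 0; heap: [0-16 ALLOC][17-37 FREE]
Op 3: free(a) -> (freed a); heap: [0-37 FREE]
Op 4: b = malloc(8) -> b = 0; heap: [0-7 ALLOC][8-37 FREE]
malloc(5): first-fit scan over [0-7 ALLOC][8-37 FREE] -> 8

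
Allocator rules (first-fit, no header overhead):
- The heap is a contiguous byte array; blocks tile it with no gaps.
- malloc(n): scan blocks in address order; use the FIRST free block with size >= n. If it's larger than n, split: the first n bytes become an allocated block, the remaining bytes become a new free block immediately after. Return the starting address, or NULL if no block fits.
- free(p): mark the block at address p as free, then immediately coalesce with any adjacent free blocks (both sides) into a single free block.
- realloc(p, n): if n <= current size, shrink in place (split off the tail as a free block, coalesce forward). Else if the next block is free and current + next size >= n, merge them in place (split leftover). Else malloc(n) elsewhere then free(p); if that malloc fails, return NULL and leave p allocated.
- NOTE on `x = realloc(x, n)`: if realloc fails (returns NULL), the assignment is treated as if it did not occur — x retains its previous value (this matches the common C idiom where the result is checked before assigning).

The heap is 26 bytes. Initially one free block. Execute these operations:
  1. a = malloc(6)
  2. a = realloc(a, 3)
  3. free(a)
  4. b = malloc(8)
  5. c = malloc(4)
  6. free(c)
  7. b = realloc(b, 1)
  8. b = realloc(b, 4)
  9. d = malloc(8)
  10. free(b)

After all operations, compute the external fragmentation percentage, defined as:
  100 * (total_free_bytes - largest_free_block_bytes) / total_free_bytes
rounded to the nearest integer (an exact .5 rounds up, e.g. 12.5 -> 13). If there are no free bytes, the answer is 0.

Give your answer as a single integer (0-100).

Op 1: a = malloc(6) -> a = 0; heap: [0-5 ALLOC][6-25 FREE]
Op 2: a = realloc(a, 3) -> a = 0; heap: [0-2 ALLOC][3-25 FREE]
Op 3: free(a) -> (freed a); heap: [0-25 FREE]
Op 4: b = malloc(8) -> b = 0; heap: [0-7 ALLOC][8-25 FREE]
Op 5: c = malloc(4) -> c = 8; heap: [0-7 ALLOC][8-11 ALLOC][12-25 FREE]
Op 6: free(c) -> (freed c); heap: [0-7 ALLOC][8-25 FREE]
Op 7: b = realloc(b, 1) -> b = 0; heap: [0-0 ALLOC][1-25 FREE]
Op 8: b = realloc(b, 4) -> b = 0; heap: [0-3 ALLOC][4-25 FREE]
Op 9: d = malloc(8) -> d = 4; heap: [0-3 ALLOC][4-11 ALLOC][12-25 FREE]
Op 10: free(b) -> (freed b); heap: [0-3 FREE][4-11 ALLOC][12-25 FREE]
Free blocks: [4 14] total_free=18 largest=14 -> 100*(18-14)/18 = 400/18 ≈ 22.222 -> rounds to 22

Answer: 22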